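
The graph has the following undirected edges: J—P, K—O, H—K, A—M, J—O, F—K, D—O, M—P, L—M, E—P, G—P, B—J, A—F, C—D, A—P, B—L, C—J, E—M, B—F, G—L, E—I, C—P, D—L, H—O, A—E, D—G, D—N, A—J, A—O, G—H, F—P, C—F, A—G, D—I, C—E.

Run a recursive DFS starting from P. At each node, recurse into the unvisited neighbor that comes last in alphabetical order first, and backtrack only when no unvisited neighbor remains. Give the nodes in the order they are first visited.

Visit P
P → M
M → L
L → G
G → H
H → O
O → K
K → F
F → C
C → J
J → B
J → A
A → E
E → I
I → D
D → N

P -> M -> L -> G -> H -> O -> K -> F -> C -> J -> B -> A -> E -> I -> D -> N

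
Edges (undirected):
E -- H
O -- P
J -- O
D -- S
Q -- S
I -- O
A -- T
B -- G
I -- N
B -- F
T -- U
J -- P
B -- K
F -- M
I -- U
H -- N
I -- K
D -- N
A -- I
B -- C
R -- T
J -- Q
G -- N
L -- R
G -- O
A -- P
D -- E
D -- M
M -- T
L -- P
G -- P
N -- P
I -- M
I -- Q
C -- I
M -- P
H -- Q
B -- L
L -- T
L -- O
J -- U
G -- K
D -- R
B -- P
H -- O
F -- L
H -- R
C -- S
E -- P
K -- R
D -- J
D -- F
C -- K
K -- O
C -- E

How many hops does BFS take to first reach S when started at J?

2

Level 0: J
Level 1: D, O, P, Q, U
Level 2: A, B, E, F, G, H, I, K, L, M, N, R, S, T
Level 3: C
S first appears at level 2.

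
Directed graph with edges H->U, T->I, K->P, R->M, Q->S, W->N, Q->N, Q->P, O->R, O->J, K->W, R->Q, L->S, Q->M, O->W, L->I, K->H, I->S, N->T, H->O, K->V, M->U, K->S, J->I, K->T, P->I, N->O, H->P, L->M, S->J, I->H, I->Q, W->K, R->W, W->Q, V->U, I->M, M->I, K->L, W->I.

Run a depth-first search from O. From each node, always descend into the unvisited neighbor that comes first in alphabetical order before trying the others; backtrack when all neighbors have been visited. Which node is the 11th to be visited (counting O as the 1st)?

Visit O
O → J
J → I
I → H
H → P
H → U
I → M
I → Q
Q → N
N → T
Q → S
O → R
R → W
W → K
K → L
K → V

Visit order: O, J, I, H, P, U, M, Q, N, T, S, R, W, K, L, V

S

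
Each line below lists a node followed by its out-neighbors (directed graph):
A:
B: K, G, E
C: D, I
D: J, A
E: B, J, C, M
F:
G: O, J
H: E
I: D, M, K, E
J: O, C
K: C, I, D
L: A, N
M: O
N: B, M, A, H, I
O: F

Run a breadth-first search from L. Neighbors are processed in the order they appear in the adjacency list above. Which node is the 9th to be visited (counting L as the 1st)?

G

Visit L; enqueue A, N → queue [A, N]
Visit A → queue [N]
Visit N; enqueue B, M, H, I → queue [B, M, H, I]
Visit B; enqueue K, G, E → queue [M, H, I, K, G, E]
Visit M; enqueue O → queue [H, I, K, G, E, O]
Visit H → queue [I, K, G, E, O]
Visit I; enqueue D → queue [K, G, E, O, D]
Visit K; enqueue C → queue [G, E, O, D, C]
Visit G; enqueue J → queue [E, O, D, C, J]
Visit E → queue [O, D, C, J]
Visit O; enqueue F → queue [D, C, J, F]
Visit D → queue [C, J, F]
Visit C → queue [J, F]
Visit J → queue [F]
Visit F → queue []

Visit order: L, A, N, B, M, H, I, K, G, E, O, D, C, J, F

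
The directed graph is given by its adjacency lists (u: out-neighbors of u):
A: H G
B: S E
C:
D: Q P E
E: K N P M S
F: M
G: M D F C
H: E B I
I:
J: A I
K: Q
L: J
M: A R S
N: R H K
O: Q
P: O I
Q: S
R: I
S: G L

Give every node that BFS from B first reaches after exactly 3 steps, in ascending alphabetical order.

A, C, D, F, H, I, J, O, Q, R

Level 0: B
Level 1: E, S
Level 2: G, K, L, M, N, P
Level 3: A, C, D, F, H, I, J, O, Q, R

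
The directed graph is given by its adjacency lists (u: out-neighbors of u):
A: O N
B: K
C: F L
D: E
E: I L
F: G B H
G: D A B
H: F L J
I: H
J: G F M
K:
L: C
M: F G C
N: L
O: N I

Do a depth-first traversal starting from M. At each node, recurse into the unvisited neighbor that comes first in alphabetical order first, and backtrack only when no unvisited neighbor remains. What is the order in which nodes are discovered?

Visit M
M → C
C → F
F → B
B → K
F → G
G → A
A → N
N → L
A → O
O → I
I → H
H → J
G → D
D → E

M, C, F, B, K, G, A, N, L, O, I, H, J, D, E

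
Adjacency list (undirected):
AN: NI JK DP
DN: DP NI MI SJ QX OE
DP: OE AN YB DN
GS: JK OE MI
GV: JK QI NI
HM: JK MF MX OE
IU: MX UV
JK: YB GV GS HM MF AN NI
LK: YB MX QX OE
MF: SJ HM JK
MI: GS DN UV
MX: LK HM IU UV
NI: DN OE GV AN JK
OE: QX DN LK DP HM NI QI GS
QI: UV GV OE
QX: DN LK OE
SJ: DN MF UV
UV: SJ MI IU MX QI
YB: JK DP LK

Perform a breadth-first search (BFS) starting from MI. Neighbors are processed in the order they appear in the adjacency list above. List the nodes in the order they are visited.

Visit MI; enqueue GS, DN, UV → queue [GS, DN, UV]
Visit GS; enqueue JK, OE → queue [DN, UV, JK, OE]
Visit DN; enqueue DP, NI, SJ, QX → queue [UV, JK, OE, DP, NI, SJ, QX]
Visit UV; enqueue IU, MX, QI → queue [JK, OE, DP, NI, SJ, QX, IU, MX, QI]
Visit JK; enqueue YB, GV, HM, MF, AN → queue [OE, DP, NI, SJ, QX, IU, MX, QI, YB, GV, HM, MF, AN]
Visit OE; enqueue LK → queue [DP, NI, SJ, QX, IU, MX, QI, YB, GV, HM, MF, AN, LK]
Visit DP → queue [NI, SJ, QX, IU, MX, QI, YB, GV, HM, MF, AN, LK]
Visit NI → queue [SJ, QX, IU, MX, QI, YB, GV, HM, MF, AN, LK]
Visit SJ → queue [QX, IU, MX, QI, YB, GV, HM, MF, AN, LK]
Visit QX → queue [IU, MX, QI, YB, GV, HM, MF, AN, LK]
Visit IU → queue [MX, QI, YB, GV, HM, MF, AN, LK]
Visit MX → queue [QI, YB, GV, HM, MF, AN, LK]
Visit QI → queue [YB, GV, HM, MF, AN, LK]
Visit YB → queue [GV, HM, MF, AN, LK]
Visit GV → queue [HM, MF, AN, LK]
Visit HM → queue [MF, AN, LK]
Visit MF → queue [AN, LK]
Visit AN → queue [LK]
Visit LK → queue []

MI → GS → DN → UV → JK → OE → DP → NI → SJ → QX → IU → MX → QI → YB → GV → HM → MF → AN → LK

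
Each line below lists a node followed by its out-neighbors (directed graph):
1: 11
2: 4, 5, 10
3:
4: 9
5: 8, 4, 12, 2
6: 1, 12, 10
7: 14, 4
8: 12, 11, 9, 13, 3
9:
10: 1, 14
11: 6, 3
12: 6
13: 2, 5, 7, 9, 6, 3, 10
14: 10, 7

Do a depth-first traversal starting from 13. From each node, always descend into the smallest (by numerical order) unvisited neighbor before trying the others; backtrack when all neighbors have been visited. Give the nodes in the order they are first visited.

13, 2, 4, 9, 5, 8, 3, 11, 6, 1, 10, 14, 7, 12

Visit 13
13 → 2
2 → 4
4 → 9
2 → 5
5 → 8
8 → 3
8 → 11
11 → 6
6 → 1
6 → 10
10 → 14
14 → 7
6 → 12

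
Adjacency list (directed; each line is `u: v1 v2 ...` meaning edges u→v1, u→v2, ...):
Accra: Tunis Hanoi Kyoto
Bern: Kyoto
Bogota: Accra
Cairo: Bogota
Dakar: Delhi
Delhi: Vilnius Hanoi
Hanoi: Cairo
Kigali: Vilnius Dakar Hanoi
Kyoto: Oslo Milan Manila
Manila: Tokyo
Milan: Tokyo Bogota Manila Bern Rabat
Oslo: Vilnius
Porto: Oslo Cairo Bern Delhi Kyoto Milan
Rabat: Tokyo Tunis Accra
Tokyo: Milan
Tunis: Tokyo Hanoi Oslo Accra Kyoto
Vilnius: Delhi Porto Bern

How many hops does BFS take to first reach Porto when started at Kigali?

2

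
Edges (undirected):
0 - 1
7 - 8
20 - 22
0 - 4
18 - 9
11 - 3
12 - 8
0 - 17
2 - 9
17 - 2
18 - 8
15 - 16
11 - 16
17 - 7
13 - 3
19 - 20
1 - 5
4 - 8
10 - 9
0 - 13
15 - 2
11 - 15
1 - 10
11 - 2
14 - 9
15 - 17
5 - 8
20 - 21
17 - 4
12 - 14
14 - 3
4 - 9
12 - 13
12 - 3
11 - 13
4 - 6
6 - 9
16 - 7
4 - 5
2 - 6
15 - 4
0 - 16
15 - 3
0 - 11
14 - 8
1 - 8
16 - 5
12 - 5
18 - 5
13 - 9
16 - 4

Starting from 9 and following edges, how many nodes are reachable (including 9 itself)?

19

BFS from 9 visits: 9, 18, 14, 13, 10, 6, 4, 2, 8, 5, 12, 3, 11, 0, 1, 17, 16, 15, 7
Reachable nodes: 19 of 23 total.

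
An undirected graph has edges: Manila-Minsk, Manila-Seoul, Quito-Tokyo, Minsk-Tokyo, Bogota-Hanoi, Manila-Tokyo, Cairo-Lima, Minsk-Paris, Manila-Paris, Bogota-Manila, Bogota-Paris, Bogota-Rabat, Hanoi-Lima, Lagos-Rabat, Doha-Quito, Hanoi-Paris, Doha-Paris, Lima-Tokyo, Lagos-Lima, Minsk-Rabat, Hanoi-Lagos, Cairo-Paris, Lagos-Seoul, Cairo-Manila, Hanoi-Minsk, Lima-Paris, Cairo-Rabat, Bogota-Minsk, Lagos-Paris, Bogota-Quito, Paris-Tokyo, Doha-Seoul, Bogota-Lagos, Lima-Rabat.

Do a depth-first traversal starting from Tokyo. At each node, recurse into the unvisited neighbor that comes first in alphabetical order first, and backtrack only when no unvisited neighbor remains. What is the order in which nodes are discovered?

Visit Tokyo
Tokyo → Lima
Lima → Cairo
Cairo → Manila
Manila → Bogota
Bogota → Hanoi
Hanoi → Lagos
Lagos → Paris
Paris → Doha
Doha → Quito
Doha → Seoul
Paris → Minsk
Minsk → Rabat

Tokyo, Lima, Cairo, Manila, Bogota, Hanoi, Lagos, Paris, Doha, Quito, Seoul, Minsk, Rabat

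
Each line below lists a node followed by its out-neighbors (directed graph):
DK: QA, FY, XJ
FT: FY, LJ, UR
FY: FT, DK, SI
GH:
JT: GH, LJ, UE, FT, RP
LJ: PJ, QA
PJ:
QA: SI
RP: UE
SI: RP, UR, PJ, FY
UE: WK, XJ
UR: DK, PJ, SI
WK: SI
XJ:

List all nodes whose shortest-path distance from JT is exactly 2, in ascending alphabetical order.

FY, PJ, QA, UR, WK, XJ

Level 0: JT
Level 1: FT, GH, LJ, RP, UE
Level 2: FY, PJ, QA, UR, WK, XJ
Level 3: DK, SI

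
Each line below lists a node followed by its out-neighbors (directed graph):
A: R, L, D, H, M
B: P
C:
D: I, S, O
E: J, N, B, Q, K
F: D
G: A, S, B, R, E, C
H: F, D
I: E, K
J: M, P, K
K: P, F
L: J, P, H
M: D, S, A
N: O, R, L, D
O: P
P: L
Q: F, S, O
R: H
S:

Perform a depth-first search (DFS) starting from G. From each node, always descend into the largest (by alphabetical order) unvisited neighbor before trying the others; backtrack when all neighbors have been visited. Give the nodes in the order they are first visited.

G S R H F D O P L J M A K I E Q N B C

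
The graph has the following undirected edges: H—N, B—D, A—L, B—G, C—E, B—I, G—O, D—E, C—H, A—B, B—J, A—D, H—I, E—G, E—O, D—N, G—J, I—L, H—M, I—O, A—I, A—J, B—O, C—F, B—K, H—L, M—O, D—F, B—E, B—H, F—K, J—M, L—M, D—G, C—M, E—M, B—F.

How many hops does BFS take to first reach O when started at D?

2

Level 0: D
Level 1: A, B, E, F, G, N
Level 2: C, H, I, J, K, L, M, O
O first appears at level 2.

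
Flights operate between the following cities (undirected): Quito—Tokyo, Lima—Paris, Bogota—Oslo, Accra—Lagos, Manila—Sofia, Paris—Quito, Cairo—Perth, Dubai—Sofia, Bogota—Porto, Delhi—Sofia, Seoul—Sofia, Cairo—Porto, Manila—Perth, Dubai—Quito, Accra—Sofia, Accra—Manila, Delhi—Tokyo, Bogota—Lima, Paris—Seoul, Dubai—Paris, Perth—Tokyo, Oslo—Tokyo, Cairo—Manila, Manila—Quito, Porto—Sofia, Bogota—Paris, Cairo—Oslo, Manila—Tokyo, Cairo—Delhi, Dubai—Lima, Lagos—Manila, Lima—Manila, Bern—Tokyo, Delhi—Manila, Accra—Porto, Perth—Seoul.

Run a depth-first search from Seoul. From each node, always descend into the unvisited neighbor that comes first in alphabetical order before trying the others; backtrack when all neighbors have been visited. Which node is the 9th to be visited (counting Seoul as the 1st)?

Visit Seoul
Seoul → Paris
Paris → Bogota
Bogota → Lima
Lima → Dubai
Dubai → Quito
Quito → Manila
Manila → Accra
Accra → Lagos
Accra → Porto
Porto → Cairo
Cairo → Delhi
Delhi → Sofia
Delhi → Tokyo
Tokyo → Bern
Tokyo → Oslo
Tokyo → Perth

Visit order: Seoul, Paris, Bogota, Lima, Dubai, Quito, Manila, Accra, Lagos, Porto, Cairo, Delhi, Sofia, Tokyo, Bern, Oslo, Perth

Lagos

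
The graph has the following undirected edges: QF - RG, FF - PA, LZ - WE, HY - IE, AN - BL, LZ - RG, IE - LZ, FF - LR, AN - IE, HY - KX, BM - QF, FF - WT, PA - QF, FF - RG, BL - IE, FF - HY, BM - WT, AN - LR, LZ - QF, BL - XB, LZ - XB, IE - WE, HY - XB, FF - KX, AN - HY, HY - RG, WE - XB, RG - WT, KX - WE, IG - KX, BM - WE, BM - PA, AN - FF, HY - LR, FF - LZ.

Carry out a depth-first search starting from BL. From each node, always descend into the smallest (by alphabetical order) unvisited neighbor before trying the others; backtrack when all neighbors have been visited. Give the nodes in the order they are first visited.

BL AN FF HY IE LZ QF BM PA WE KX IG XB WT RG LR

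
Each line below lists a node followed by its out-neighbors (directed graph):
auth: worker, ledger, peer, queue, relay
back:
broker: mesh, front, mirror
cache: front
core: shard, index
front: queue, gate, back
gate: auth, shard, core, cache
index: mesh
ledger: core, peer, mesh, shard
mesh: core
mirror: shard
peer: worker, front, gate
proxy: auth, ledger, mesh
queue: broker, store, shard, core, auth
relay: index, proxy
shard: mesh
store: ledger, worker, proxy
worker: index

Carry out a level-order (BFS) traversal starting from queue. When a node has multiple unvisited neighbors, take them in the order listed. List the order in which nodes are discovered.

Visit queue; enqueue broker, store, shard, core, auth → queue [broker, store, shard, core, auth]
Visit broker; enqueue mesh, front, mirror → queue [store, shard, core, auth, mesh, front, mirror]
Visit store; enqueue ledger, worker, proxy → queue [shard, core, auth, mesh, front, mirror, ledger, worker, proxy]
Visit shard → queue [core, auth, mesh, front, mirror, ledger, worker, proxy]
Visit core; enqueue index → queue [auth, mesh, front, mirror, ledger, worker, proxy, index]
Visit auth; enqueue peer, relay → queue [mesh, front, mirror, ledger, worker, proxy, index, peer, relay]
Visit mesh → queue [front, mirror, ledger, worker, proxy, index, peer, relay]
Visit front; enqueue gate, back → queue [mirror, ledger, worker, proxy, index, peer, relay, gate, back]
Visit mirror → queue [ledger, worker, proxy, index, peer, relay, gate, back]
Visit ledger → queue [worker, proxy, index, peer, relay, gate, back]
Visit worker → queue [proxy, index, peer, relay, gate, back]
Visit proxy → queue [index, peer, relay, gate, back]
Visit index → queue [peer, relay, gate, back]
Visit peer → queue [relay, gate, back]
Visit relay → queue [gate, back]
Visit gate; enqueue cache → queue [back, cache]
Visit back → queue [cache]
Visit cache → queue []

queue broker store shard core auth mesh front mirror ledger worker proxy index peer relay gate back cache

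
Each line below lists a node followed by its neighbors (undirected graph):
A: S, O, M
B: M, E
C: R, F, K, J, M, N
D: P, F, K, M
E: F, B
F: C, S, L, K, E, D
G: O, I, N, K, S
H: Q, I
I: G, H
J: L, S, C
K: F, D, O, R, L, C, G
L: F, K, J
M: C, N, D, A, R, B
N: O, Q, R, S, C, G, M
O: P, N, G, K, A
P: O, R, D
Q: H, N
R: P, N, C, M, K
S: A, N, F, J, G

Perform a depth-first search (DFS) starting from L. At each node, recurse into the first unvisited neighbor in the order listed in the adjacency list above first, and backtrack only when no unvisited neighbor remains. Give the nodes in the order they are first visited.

Visit L
L → F
F → C
C → R
R → P
P → O
O → N
N → Q
Q → H
H → I
I → G
G → K
K → D
D → M
M → A
A → S
S → J
M → B
B → E

L -> F -> C -> R -> P -> O -> N -> Q -> H -> I -> G -> K -> D -> M -> A -> S -> J -> B -> E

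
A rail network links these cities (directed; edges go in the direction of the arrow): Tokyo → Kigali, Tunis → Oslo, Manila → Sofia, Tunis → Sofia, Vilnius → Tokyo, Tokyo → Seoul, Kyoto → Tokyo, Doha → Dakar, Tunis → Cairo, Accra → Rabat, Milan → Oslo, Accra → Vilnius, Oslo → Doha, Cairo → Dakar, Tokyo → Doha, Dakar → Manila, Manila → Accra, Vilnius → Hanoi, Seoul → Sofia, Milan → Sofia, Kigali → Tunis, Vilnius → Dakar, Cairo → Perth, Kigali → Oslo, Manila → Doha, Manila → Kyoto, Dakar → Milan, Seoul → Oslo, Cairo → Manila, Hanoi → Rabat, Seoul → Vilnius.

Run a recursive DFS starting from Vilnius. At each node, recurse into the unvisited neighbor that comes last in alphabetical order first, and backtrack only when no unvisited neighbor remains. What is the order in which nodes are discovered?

Vilnius -> Tokyo -> Seoul -> Sofia -> Oslo -> Doha -> Dakar -> Milan -> Manila -> Kyoto -> Accra -> Rabat -> Kigali -> Tunis -> Cairo -> Perth -> Hanoi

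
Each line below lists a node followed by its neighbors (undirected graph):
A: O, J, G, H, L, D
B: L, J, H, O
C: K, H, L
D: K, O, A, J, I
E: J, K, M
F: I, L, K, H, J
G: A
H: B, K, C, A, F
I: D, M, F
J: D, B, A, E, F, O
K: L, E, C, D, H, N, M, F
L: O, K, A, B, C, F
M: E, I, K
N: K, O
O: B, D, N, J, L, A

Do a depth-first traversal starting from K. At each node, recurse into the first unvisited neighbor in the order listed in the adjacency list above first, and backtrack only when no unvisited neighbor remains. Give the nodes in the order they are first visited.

K -> L -> O -> B -> J -> D -> A -> G -> H -> C -> F -> I -> M -> E -> N

Visit K
K → L
L → O
O → B
B → J
J → D
D → A
A → G
A → H
H → C
H → F
F → I
I → M
M → E
O → N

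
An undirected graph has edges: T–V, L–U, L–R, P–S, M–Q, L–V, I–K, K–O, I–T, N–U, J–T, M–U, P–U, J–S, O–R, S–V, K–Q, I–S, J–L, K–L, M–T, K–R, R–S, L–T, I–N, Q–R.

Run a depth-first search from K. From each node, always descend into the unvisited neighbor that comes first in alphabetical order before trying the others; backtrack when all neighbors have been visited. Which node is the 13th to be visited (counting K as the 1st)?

Visit K
K → I
I → N
N → U
U → L
L → J
J → S
S → P
S → R
R → O
R → Q
Q → M
M → T
T → V

Visit order: K, I, N, U, L, J, S, P, R, O, Q, M, T, V

T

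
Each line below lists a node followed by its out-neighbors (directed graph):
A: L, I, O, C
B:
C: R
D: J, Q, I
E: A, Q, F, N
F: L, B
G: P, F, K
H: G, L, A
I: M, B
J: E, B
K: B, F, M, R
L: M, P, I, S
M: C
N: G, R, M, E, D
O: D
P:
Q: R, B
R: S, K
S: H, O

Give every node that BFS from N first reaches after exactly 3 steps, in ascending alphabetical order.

Level 0: N
Level 1: D, E, G, M, R
Level 2: A, C, F, I, J, K, P, Q, S
Level 3: B, H, L, O

B, H, L, O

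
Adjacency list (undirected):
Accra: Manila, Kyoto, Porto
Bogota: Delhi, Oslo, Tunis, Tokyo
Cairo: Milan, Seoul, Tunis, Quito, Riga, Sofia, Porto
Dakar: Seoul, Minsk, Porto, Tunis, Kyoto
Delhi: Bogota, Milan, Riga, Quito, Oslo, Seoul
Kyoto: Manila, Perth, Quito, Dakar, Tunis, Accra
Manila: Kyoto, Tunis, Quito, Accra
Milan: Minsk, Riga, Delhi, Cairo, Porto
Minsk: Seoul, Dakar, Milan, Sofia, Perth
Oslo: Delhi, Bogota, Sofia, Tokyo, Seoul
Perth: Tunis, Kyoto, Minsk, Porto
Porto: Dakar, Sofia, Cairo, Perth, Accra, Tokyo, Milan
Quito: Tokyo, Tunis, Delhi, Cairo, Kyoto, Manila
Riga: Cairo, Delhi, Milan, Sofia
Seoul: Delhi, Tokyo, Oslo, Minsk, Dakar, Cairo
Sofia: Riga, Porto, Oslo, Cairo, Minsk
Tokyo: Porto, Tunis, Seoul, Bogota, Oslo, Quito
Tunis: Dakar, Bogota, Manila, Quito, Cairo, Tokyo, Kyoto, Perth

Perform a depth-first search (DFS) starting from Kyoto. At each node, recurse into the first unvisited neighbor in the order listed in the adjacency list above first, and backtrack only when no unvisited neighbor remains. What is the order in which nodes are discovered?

Visit Kyoto
Kyoto → Manila
Manila → Tunis
Tunis → Dakar
Dakar → Seoul
Seoul → Delhi
Delhi → Bogota
Bogota → Oslo
Oslo → Sofia
Sofia → Riga
Riga → Cairo
Cairo → Milan
Milan → Minsk
Minsk → Perth
Perth → Porto
Porto → Accra
Porto → Tokyo
Tokyo → Quito

Kyoto Manila Tunis Dakar Seoul Delhi Bogota Oslo Sofia Riga Cairo Milan Minsk Perth Porto Accra Tokyo Quito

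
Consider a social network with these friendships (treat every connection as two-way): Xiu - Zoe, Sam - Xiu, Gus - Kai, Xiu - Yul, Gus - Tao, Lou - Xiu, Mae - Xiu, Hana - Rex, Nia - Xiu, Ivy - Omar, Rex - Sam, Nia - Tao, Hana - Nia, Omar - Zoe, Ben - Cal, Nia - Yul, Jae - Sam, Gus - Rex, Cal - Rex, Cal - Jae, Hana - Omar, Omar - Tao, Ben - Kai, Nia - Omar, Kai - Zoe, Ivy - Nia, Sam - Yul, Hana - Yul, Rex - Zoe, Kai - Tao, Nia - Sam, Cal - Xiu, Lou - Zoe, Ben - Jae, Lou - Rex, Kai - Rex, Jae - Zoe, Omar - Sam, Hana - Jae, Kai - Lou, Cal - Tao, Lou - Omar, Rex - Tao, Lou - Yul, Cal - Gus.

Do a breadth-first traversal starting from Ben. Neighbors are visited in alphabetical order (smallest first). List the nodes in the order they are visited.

Visit Ben; enqueue Cal, Jae, Kai → queue [Cal, Jae, Kai]
Visit Cal; enqueue Gus, Rex, Tao, Xiu → queue [Jae, Kai, Gus, Rex, Tao, Xiu]
Visit Jae; enqueue Hana, Sam, Zoe → queue [Kai, Gus, Rex, Tao, Xiu, Hana, Sam, Zoe]
Visit Kai; enqueue Lou → queue [Gus, Rex, Tao, Xiu, Hana, Sam, Zoe, Lou]
Visit Gus → queue [Rex, Tao, Xiu, Hana, Sam, Zoe, Lou]
Visit Rex → queue [Tao, Xiu, Hana, Sam, Zoe, Lou]
Visit Tao; enqueue Nia, Omar → queue [Xiu, Hana, Sam, Zoe, Lou, Nia, Omar]
Visit Xiu; enqueue Mae, Yul → queue [Hana, Sam, Zoe, Lou, Nia, Omar, Mae, Yul]
Visit Hana → queue [Sam, Zoe, Lou, Nia, Omar, Mae, Yul]
Visit Sam → queue [Zoe, Lou, Nia, Omar, Mae, Yul]
Visit Zoe → queue [Lou, Nia, Omar, Mae, Yul]
Visit Lou → queue [Nia, Omar, Mae, Yul]
Visit Nia; enqueue Ivy → queue [Omar, Mae, Yul, Ivy]
Visit Omar → queue [Mae, Yul, Ivy]
Visit Mae → queue [Yul, Ivy]
Visit Yul → queue [Ivy]
Visit Ivy → queue []

Ben Cal Jae Kai Gus Rex Tao Xiu Hana Sam Zoe Lou Nia Omar Mae Yul Ivy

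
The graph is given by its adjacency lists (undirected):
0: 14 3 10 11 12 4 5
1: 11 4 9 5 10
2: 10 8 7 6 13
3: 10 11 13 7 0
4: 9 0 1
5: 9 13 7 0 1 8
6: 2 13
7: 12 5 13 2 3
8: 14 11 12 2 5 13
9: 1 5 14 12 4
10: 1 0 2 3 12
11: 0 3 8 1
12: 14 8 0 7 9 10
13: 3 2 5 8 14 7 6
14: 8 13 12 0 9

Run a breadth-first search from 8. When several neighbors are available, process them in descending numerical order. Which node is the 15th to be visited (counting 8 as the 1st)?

Visit 8; enqueue 14, 13, 12, 11, 5, 2 → queue [14, 13, 12, 11, 5, 2]
Visit 14; enqueue 9, 0 → queue [13, 12, 11, 5, 2, 9, 0]
Visit 13; enqueue 7, 6, 3 → queue [12, 11, 5, 2, 9, 0, 7, 6, 3]
Visit 12; enqueue 10 → queue [11, 5, 2, 9, 0, 7, 6, 3, 10]
Visit 11; enqueue 1 → queue [5, 2, 9, 0, 7, 6, 3, 10, 1]
Visit 5 → queue [2, 9, 0, 7, 6, 3, 10, 1]
Visit 2 → queue [9, 0, 7, 6, 3, 10, 1]
Visit 9; enqueue 4 → queue [0, 7, 6, 3, 10, 1, 4]
Visit 0 → queue [7, 6, 3, 10, 1, 4]
Visit 7 → queue [6, 3, 10, 1, 4]
Visit 6 → queue [3, 10, 1, 4]
Visit 3 → queue [10, 1, 4]
Visit 10 → queue [1, 4]
Visit 1 → queue [4]
Visit 4 → queue []

Visit order: 8, 14, 13, 12, 11, 5, 2, 9, 0, 7, 6, 3, 10, 1, 4

4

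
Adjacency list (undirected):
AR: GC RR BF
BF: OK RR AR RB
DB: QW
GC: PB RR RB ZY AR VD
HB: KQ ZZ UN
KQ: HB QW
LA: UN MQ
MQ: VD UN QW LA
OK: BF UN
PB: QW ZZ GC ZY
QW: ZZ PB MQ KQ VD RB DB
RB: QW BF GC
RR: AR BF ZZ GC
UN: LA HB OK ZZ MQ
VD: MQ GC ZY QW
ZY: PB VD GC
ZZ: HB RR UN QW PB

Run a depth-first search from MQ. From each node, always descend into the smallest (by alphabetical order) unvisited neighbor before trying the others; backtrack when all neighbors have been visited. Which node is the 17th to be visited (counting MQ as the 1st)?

Visit MQ
MQ → LA
LA → UN
UN → HB
HB → KQ
KQ → QW
QW → DB
QW → PB
PB → GC
GC → AR
AR → BF
BF → OK
BF → RB
BF → RR
RR → ZZ
GC → VD
VD → ZY

Visit order: MQ, LA, UN, HB, KQ, QW, DB, PB, GC, AR, BF, OK, RB, RR, ZZ, VD, ZY

ZY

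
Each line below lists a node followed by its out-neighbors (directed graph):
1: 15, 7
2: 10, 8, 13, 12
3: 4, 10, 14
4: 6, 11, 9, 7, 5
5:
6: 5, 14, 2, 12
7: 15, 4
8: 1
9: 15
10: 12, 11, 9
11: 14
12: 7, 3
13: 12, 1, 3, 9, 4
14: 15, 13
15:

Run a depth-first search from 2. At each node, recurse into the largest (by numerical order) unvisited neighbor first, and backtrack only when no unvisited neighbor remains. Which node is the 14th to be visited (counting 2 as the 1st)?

1

Visit 2
2 → 13
13 → 12
12 → 7
7 → 15
7 → 4
4 → 11
11 → 14
4 → 9
4 → 6
6 → 5
12 → 3
3 → 10
13 → 1
2 → 8

Visit order: 2, 13, 12, 7, 15, 4, 11, 14, 9, 6, 5, 3, 10, 1, 8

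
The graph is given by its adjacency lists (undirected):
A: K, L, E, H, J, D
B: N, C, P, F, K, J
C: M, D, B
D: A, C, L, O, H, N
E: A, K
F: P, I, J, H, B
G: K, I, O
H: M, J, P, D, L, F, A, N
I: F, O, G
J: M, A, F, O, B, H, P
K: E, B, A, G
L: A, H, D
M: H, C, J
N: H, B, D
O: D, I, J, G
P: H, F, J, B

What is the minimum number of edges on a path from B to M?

2

Level 0: B
Level 1: C, F, J, K, N, P
Level 2: A, D, E, G, H, I, M, O
Level 3: L
M first appears at level 2.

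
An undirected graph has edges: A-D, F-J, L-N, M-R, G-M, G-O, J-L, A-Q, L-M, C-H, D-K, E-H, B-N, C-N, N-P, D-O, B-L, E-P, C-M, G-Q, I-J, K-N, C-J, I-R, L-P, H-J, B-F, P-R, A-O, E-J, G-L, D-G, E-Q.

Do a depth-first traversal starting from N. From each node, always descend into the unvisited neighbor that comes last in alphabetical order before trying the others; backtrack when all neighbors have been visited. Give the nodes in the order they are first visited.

N → P → R → M → L → J → I → H → E → Q → G → O → D → K → A → C → F → B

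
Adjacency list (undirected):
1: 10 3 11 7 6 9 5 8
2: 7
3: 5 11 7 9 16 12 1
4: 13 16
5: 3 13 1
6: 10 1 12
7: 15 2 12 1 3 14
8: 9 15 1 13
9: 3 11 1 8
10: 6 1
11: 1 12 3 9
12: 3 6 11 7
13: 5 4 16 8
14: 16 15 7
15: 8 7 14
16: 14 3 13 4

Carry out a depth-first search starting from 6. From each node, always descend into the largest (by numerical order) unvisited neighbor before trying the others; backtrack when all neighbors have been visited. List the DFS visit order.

6, 12, 11, 9, 8, 15, 14, 16, 13, 5, 3, 7, 2, 1, 10, 4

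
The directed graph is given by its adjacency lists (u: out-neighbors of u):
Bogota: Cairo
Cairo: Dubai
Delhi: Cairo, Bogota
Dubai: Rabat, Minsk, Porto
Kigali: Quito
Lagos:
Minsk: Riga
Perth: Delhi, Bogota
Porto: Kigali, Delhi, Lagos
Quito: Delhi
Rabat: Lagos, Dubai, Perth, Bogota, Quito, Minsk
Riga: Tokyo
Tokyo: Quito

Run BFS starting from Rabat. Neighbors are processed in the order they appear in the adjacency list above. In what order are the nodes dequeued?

Rabat → Lagos → Dubai → Perth → Bogota → Quito → Minsk → Porto → Delhi → Cairo → Riga → Kigali → Tokyo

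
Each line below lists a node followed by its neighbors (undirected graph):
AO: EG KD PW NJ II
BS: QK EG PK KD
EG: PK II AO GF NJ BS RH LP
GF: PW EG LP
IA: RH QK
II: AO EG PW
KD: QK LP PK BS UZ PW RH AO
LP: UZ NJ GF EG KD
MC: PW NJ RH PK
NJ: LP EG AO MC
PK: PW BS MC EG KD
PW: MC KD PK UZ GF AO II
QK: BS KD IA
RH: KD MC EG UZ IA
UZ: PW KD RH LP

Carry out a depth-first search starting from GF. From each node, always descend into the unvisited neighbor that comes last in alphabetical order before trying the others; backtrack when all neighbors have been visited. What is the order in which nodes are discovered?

Visit GF
GF → PW
PW → UZ
UZ → RH
RH → MC
MC → PK
PK → KD
KD → QK
QK → IA
QK → BS
BS → EG
EG → NJ
NJ → LP
NJ → AO
AO → II

GF -> PW -> UZ -> RH -> MC -> PK -> KD -> QK -> IA -> BS -> EG -> NJ -> LP -> AO -> II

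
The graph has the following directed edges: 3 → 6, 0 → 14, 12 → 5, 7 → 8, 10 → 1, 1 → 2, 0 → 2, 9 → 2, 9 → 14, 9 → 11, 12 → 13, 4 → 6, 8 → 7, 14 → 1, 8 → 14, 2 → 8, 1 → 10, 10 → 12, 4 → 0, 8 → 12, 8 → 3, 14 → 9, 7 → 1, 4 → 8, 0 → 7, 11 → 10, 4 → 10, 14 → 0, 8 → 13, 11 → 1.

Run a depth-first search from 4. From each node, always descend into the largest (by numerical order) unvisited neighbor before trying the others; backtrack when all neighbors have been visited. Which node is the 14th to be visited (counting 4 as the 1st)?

Visit 4
4 → 10
10 → 12
12 → 13
12 → 5
10 → 1
1 → 2
2 → 8
8 → 14
14 → 9
9 → 11
14 → 0
0 → 7
8 → 3
3 → 6

Visit order: 4, 10, 12, 13, 5, 1, 2, 8, 14, 9, 11, 0, 7, 3, 6

3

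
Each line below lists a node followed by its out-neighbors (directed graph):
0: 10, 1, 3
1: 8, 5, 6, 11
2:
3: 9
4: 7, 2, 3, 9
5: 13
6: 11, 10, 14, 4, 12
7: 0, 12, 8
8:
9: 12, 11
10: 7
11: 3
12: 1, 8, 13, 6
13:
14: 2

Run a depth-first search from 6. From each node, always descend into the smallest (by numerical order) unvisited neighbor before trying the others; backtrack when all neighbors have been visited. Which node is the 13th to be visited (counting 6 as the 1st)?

Visit 6
6 → 4
4 → 2
4 → 3
3 → 9
9 → 11
9 → 12
12 → 1
1 → 5
5 → 13
1 → 8
4 → 7
7 → 0
0 → 10
6 → 14

Visit order: 6, 4, 2, 3, 9, 11, 12, 1, 5, 13, 8, 7, 0, 10, 14

0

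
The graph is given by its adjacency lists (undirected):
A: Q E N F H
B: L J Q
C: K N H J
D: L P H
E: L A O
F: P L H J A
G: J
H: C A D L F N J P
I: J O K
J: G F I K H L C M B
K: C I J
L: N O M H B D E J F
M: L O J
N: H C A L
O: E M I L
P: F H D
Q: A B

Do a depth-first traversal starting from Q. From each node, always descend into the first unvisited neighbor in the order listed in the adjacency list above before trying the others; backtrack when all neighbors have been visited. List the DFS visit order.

Visit Q
Q → A
A → E
E → L
L → N
N → H
H → C
C → K
K → I
I → J
J → G
J → F
F → P
P → D
J → M
M → O
J → B

Q A E L N H C K I J G F P D M O B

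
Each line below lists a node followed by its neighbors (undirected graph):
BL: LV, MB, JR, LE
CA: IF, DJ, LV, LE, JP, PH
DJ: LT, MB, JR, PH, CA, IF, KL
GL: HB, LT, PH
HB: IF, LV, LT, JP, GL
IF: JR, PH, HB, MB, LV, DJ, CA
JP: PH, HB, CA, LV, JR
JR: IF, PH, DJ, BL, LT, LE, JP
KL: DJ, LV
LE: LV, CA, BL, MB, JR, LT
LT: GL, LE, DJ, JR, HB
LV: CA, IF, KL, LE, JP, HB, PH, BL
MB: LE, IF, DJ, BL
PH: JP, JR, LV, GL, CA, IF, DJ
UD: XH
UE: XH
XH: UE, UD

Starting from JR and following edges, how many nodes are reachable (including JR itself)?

BFS from JR visits: JR, PH, LT, LE, JP, IF, DJ, BL, LV, GL, CA, HB, MB, KL
Reachable nodes: 14 of 17 total.

14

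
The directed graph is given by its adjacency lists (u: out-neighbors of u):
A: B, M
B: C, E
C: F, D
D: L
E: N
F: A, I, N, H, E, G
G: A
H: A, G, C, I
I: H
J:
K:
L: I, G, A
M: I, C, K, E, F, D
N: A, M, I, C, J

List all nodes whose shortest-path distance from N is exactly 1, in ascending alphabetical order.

A, C, I, J, M

Level 0: N
Level 1: A, C, I, J, M
Level 2: B, D, E, F, H, K
Level 3: G, L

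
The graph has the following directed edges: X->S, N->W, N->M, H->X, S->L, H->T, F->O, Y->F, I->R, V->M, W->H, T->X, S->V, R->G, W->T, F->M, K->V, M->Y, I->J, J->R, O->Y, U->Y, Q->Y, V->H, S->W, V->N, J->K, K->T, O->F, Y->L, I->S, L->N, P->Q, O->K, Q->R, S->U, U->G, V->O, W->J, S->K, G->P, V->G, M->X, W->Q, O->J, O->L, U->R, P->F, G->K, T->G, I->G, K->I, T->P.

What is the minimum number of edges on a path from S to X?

3

Level 0: S
Level 1: K, L, U, V, W
Level 2: G, H, I, J, M, N, O, Q, R, T, Y
Level 3: F, P, X
X first appears at level 3.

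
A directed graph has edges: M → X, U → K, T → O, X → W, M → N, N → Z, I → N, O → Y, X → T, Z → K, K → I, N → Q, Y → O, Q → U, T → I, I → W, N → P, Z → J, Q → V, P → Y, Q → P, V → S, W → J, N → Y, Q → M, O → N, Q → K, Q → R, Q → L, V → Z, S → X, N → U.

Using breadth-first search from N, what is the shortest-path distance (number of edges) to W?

Level 0: N
Level 1: P, Q, U, Y, Z
Level 2: J, K, L, M, O, R, V
Level 3: I, S, X
Level 4: T, W
W first appears at level 4.

4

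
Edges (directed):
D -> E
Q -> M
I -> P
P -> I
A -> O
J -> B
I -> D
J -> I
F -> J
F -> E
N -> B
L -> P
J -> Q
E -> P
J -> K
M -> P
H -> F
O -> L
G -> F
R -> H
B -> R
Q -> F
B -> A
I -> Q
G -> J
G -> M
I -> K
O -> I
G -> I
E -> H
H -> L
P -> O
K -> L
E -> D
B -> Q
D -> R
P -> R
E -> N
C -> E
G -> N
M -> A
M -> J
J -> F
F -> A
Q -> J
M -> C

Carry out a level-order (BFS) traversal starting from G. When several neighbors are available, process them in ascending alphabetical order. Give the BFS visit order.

G F I J M N A E D K P Q B C O H R L

Visit G; enqueue F, I, J, M, N → queue [F, I, J, M, N]
Visit F; enqueue A, E → queue [I, J, M, N, A, E]
Visit I; enqueue D, K, P, Q → queue [J, M, N, A, E, D, K, P, Q]
Visit J; enqueue B → queue [M, N, A, E, D, K, P, Q, B]
Visit M; enqueue C → queue [N, A, E, D, K, P, Q, B, C]
Visit N → queue [A, E, D, K, P, Q, B, C]
Visit A; enqueue O → queue [E, D, K, P, Q, B, C, O]
Visit E; enqueue H → queue [D, K, P, Q, B, C, O, H]
Visit D; enqueue R → queue [K, P, Q, B, C, O, H, R]
Visit K; enqueue L → queue [P, Q, B, C, O, H, R, L]
Visit P → queue [Q, B, C, O, H, R, L]
Visit Q → queue [B, C, O, H, R, L]
Visit B → queue [C, O, H, R, L]
Visit C → queue [O, H, R, L]
Visit O → queue [H, R, L]
Visit H → queue [R, L]
Visit R → queue [L]
Visit L → queue []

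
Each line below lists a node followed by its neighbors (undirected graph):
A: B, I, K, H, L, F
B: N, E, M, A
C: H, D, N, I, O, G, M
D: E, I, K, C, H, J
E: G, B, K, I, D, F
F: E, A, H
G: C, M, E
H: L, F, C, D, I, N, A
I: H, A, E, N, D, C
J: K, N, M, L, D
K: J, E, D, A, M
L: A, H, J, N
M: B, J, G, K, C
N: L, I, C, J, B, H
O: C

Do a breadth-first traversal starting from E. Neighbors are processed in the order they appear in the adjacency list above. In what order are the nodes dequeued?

E, G, B, K, I, D, F, C, M, N, A, J, H, O, L

Visit E; enqueue G, B, K, I, D, F → queue [G, B, K, I, D, F]
Visit G; enqueue C, M → queue [B, K, I, D, F, C, M]
Visit B; enqueue N, A → queue [K, I, D, F, C, M, N, A]
Visit K; enqueue J → queue [I, D, F, C, M, N, A, J]
Visit I; enqueue H → queue [D, F, C, M, N, A, J, H]
Visit D → queue [F, C, M, N, A, J, H]
Visit F → queue [C, M, N, A, J, H]
Visit C; enqueue O → queue [M, N, A, J, H, O]
Visit M → queue [N, A, J, H, O]
Visit N; enqueue L → queue [A, J, H, O, L]
Visit A → queue [J, H, O, L]
Visit J → queue [H, O, L]
Visit H → queue [O, L]
Visit O → queue [L]
Visit L → queue []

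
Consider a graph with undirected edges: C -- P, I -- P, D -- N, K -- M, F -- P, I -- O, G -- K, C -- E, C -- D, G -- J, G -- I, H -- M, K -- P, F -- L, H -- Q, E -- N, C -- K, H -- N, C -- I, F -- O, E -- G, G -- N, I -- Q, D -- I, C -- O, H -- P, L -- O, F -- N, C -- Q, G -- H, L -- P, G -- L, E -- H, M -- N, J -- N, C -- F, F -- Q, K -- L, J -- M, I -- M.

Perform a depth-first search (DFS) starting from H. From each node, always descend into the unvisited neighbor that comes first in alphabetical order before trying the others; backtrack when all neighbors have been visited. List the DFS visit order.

Visit H
H → E
E → C
C → D
D → I
I → G
G → J
J → M
M → K
K → L
L → F
F → N
F → O
F → P
F → Q

H → E → C → D → I → G → J → M → K → L → F → N → O → P → Q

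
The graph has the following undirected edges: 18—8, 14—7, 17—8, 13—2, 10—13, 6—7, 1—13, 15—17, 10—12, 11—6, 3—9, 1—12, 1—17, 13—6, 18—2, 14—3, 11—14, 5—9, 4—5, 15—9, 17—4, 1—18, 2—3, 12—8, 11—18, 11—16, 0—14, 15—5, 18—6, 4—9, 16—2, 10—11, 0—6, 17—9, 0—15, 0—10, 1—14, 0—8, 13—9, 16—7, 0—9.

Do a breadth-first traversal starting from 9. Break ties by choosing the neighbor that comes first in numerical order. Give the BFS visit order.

Visit 9; enqueue 0, 3, 4, 5, 13, 15, 17 → queue [0, 3, 4, 5, 13, 15, 17]
Visit 0; enqueue 6, 8, 10, 14 → queue [3, 4, 5, 13, 15, 17, 6, 8, 10, 14]
Visit 3; enqueue 2 → queue [4, 5, 13, 15, 17, 6, 8, 10, 14, 2]
Visit 4 → queue [5, 13, 15, 17, 6, 8, 10, 14, 2]
Visit 5 → queue [13, 15, 17, 6, 8, 10, 14, 2]
Visit 13; enqueue 1 → queue [15, 17, 6, 8, 10, 14, 2, 1]
Visit 15 → queue [17, 6, 8, 10, 14, 2, 1]
Visit 17 → queue [6, 8, 10, 14, 2, 1]
Visit 6; enqueue 7, 11, 18 → queue [8, 10, 14, 2, 1, 7, 11, 18]
Visit 8; enqueue 12 → queue [10, 14, 2, 1, 7, 11, 18, 12]
Visit 10 → queue [14, 2, 1, 7, 11, 18, 12]
Visit 14 → queue [2, 1, 7, 11, 18, 12]
Visit 2; enqueue 16 → queue [1, 7, 11, 18, 12, 16]
Visit 1 → queue [7, 11, 18, 12, 16]
Visit 7 → queue [11, 18, 12, 16]
Visit 11 → queue [18, 12, 16]
Visit 18 → queue [12, 16]
Visit 12 → queue [16]
Visit 16 → queue []

9, 0, 3, 4, 5, 13, 15, 17, 6, 8, 10, 14, 2, 1, 7, 11, 18, 12, 16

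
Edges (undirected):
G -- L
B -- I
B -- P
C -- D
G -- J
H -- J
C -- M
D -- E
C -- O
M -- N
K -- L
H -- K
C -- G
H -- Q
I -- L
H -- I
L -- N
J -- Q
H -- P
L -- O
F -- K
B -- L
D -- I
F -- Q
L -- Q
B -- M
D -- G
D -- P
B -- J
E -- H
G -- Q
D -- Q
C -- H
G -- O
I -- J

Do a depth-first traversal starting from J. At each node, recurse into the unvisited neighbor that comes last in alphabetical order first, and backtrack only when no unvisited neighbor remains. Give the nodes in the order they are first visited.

J, Q, L, O, G, D, P, H, K, F, I, B, M, N, C, E

Visit J
J → Q
Q → L
L → O
O → G
G → D
D → P
P → H
H → K
K → F
H → I
I → B
B → M
M → N
M → C
H → E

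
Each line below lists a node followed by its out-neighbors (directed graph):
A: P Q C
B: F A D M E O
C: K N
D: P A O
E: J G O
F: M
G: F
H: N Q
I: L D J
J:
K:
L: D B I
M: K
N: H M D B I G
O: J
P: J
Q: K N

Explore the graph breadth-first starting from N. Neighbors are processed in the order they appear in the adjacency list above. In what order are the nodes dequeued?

N → H → M → D → B → I → G → Q → K → P → A → O → F → E → L → J → C

Visit N; enqueue H, M, D, B, I, G → queue [H, M, D, B, I, G]
Visit H; enqueue Q → queue [M, D, B, I, G, Q]
Visit M; enqueue K → queue [D, B, I, G, Q, K]
Visit D; enqueue P, A, O → queue [B, I, G, Q, K, P, A, O]
Visit B; enqueue F, E → queue [I, G, Q, K, P, A, O, F, E]
Visit I; enqueue L, J → queue [G, Q, K, P, A, O, F, E, L, J]
Visit G → queue [Q, K, P, A, O, F, E, L, J]
Visit Q → queue [K, P, A, O, F, E, L, J]
Visit K → queue [P, A, O, F, E, L, J]
Visit P → queue [A, O, F, E, L, J]
Visit A; enqueue C → queue [O, F, E, L, J, C]
Visit O → queue [F, E, L, J, C]
Visit F → queue [E, L, J, C]
Visit E → queue [L, J, C]
Visit L → queue [J, C]
Visit J → queue [C]
Visit C → queue []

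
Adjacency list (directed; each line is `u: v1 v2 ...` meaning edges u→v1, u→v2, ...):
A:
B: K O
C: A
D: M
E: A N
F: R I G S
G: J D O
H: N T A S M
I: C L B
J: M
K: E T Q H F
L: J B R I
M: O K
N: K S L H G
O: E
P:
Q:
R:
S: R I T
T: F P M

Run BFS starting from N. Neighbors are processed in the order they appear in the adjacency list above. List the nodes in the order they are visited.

N, K, S, L, H, G, E, T, Q, F, R, I, J, B, A, M, D, O, P, C

Visit N; enqueue K, S, L, H, G → queue [K, S, L, H, G]
Visit K; enqueue E, T, Q, F → queue [S, L, H, G, E, T, Q, F]
Visit S; enqueue R, I → queue [L, H, G, E, T, Q, F, R, I]
Visit L; enqueue J, B → queue [H, G, E, T, Q, F, R, I, J, B]
Visit H; enqueue A, M → queue [G, E, T, Q, F, R, I, J, B, A, M]
Visit G; enqueue D, O → queue [E, T, Q, F, R, I, J, B, A, M, D, O]
Visit E → queue [T, Q, F, R, I, J, B, A, M, D, O]
Visit T; enqueue P → queue [Q, F, R, I, J, B, A, M, D, O, P]
Visit Q → queue [F, R, I, J, B, A, M, D, O, P]
Visit F → queue [R, I, J, B, A, M, D, O, P]
Visit R → queue [I, J, B, A, M, D, O, P]
Visit I; enqueue C → queue [J, B, A, M, D, O, P, C]
Visit J → queue [B, A, M, D, O, P, C]
Visit B → queue [A, M, D, O, P, C]
Visit A → queue [M, D, O, P, C]
Visit M → queue [D, O, P, C]
Visit D → queue [O, P, C]
Visit O → queue [P, C]
Visit P → queue [C]
Visit C → queue []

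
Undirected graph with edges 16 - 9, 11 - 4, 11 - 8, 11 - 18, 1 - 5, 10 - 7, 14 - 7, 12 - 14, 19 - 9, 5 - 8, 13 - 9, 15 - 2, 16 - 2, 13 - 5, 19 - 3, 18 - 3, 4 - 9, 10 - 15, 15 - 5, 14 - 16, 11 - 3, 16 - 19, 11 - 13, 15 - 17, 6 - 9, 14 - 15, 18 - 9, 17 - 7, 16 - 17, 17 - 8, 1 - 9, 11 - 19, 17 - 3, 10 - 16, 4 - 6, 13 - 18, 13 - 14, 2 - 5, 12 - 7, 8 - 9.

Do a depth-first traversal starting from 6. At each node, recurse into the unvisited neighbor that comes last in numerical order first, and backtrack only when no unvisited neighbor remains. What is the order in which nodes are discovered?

Visit 6
6 → 9
9 → 19
19 → 16
16 → 17
17 → 15
15 → 14
14 → 13
13 → 18
18 → 11
11 → 8
8 → 5
5 → 2
5 → 1
11 → 4
11 → 3
14 → 12
12 → 7
7 → 10

6, 9, 19, 16, 17, 15, 14, 13, 18, 11, 8, 5, 2, 1, 4, 3, 12, 7, 10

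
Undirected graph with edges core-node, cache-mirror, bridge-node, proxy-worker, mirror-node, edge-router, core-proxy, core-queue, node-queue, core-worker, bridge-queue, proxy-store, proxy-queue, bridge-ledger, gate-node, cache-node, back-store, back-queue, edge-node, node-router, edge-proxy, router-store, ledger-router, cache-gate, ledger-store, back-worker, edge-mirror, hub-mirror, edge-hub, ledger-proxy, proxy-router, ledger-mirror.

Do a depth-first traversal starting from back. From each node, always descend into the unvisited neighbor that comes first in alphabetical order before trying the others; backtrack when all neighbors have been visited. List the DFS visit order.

back -> queue -> bridge -> ledger -> mirror -> cache -> gate -> node -> core -> proxy -> edge -> hub -> router -> store -> worker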